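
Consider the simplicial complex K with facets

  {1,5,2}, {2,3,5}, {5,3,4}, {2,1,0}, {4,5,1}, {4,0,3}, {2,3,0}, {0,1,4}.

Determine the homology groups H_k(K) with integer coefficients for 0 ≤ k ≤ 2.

We work with the vertex ordering 0 < 1 < 2 < 3 < 4 < 5. The simplices of K, each written with vertices in increasing order, are:

  0-simplices (6): [0], [1], [2], [3], [4], [5]
  1-simplices (12): [0,1], [0,2], [0,3], [0,4], [1,2], [1,4], [1,5], [2,3], [2,5], [3,4], [3,5], [4,5]
  2-simplices (8): [0,1,2], [0,1,4], [0,2,3], [0,3,4], [1,2,5], [1,4,5], [2,3,5], [3,4,5]

Hence C_0 ≅ Z^6, C_1 ≅ Z^12, C_2 ≅ Z^8.

∂_1: C_1 → C_0 sends each edge [p,q] (with p < q) to q − p. For instance
  ∂[0,1] = [1] − [0].
The resulting 6×12 matrix has rank 5, and its Smith normal form has invariant factors (1,1,1,1,1).

∂_2: C_2 → C_1 sends each 2-simplex [p,q,r] to [q,r] − [p,r] + [p,q]. For instance
  ∂[1,2,5] = [2,5] − [1,5] + [1,2],
  ∂[0,1,4] = [1,4] − [0,4] + [0,1].
This gives a 12×8 integer matrix of rank 7; reducing to Smith normal form yields diagonal entries (1,1,1,1,1,1,1).

From H_k ≅ ker(∂_k) / im(∂_{k+1}) we obtain:

  H_0: rank C_0 − rank ∂_1 = 6 − 5 = 1, and the invariant factors of ∂_1 are all 1, so H_0 = Z.
  H_1: rank ker ∂_1 − rank ∂_2 = (12 − 5) − 7 = 0, and the invariant factors of ∂_2 are all 1, so H_1 = 0.
  H_2: rank ker ∂_2 − rank ∂_3 = (8 − 7) − 0 = 1, and there is no ∂_3, so H_2 = Z.

H_0 ≅ Z,  H_1 = 0,  H_2 ≅ Z.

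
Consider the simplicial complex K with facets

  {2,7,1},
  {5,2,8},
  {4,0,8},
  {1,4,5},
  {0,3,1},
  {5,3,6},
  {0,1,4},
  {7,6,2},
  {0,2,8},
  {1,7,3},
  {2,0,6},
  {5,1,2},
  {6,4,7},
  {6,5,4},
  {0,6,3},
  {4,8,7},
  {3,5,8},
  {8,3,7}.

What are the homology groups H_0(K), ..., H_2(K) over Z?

Order the vertices as 0 < 1 < 2 < 3 < 4 < 5 < 6 < 7 < 8. Listing each simplex with vertices in this order, K has dimension 2 with simplices:

  0-simplices (9): [0], [1], [2], [3], [4], [5], [6], [7], [8]
  1-simplices (27): (27 of them)
  2-simplices (18): [0,1,3], [0,1,4], [0,2,6], [0,2,8], [0,3,6], [0,4,8], [1,2,5], [1,2,7], [1,3,7], [1,4,5], [2,5,8], [2,6,7], [3,5,6], [3,5,8], [3,7,8], [4,5,6], [4,6,7], [4,7,8]

giving chain groups C_0 ≅ Z^9, C_1 ≅ Z^27, C_2 ≅ Z^18.

The boundary map ∂_1: C_1 → C_0 is given by ∂[p,q] = [q] − [p]. For instance
  ∂[2,5] = [5] − [2].
As a 9×27 matrix over Z this has rank 8, with invariant factors (1,1,1,1,1,1,1,1).

Boundary ∂_2: C_2 → C_1 maps a triangle to the signed sum of its edges. For instance
  ∂[0,3,6] = [3,6] − [0,6] + [0,3],
  ∂[3,5,8] = [5,8] − [3,8] + [3,5].
This gives a 27×18 integer matrix of rank 17; reducing to Smith normal form yields diagonal entries (1,1,1,1,1,1,1,1,1,1,1,1,1,1,1,1,1).

Reading off H_k = ker ∂_k / im ∂_{k+1}:

  H_0: rank C_0 − rank ∂_1 = 9 − 8 = 1, and the invariant factors of ∂_1 are all 1, so H_0 ≅ Z.
  H_1: rank ker ∂_1 − rank ∂_2 = (27 − 8) − 17 = 2, and the invariant factors of ∂_2 are all 1, so H_1 ≅ Z^2.
  H_2: rank ker ∂_2 − rank ∂_3 = (18 − 17) − 0 = 1, and there is no ∂_3, so H_2 ≅ Z.

As a check, the Euler characteristic is 9 − 27 + 18 = 0, which agrees with 1 − 2 + 1 = 0.

H_0 = Z,  H_1 = Z^2,  H_2 = Z.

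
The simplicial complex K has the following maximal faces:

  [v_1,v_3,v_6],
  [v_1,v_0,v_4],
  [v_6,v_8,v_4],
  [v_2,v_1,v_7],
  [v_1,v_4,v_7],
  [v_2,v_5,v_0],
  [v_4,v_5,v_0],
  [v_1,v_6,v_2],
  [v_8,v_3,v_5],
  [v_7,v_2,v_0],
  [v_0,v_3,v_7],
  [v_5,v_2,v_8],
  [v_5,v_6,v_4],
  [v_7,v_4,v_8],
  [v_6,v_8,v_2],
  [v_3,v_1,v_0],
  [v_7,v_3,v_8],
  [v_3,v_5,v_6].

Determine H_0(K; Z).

H_0 = Z.

Order the vertices as v_0 < v_1 < v_2 < v_3 < v_4 < v_5 < v_6 < v_7 < v_8. Listing each simplex with vertices in this order, K has dimension 2 with simplices:

  0-simplices (9): [v_0], [v_1], [v_2], [v_3], [v_4], [v_5], [v_6], [v_7], [v_8]
  1-simplices (27): (27 of them)
  2-simplices (18): (18 of them)

giving chain groups C_0 ≅ Z^9, C_1 ≅ Z^27, C_2 ≅ Z^18.

The boundary map ∂_1: C_1 → C_0 maps an edge to its endpoints' difference, ∂[p,q] = q − p.
The resulting 9×27 matrix has rank 8, and its Smith normal form has invariant factors (1,1,1,1,1,1,1,1).

∂_2: C_2 → C_1 maps a triangle to the signed sum of its edges. For instance
  ∂[v_1,v_4,v_7] = [v_4,v_7] − [v_1,v_7] + [v_1,v_4],
  ∂[v_0,v_4,v_5] = [v_4,v_5] − [v_0,v_5] + [v_0,v_4].
The 27×18 boundary matrix has rank 18 and Smith normal form diag(1,1,1,1,1,1,1,1,1,1,1,1,1,1,1,1,1,2).

From H_k ≅ ker(∂_k) / im(∂_{k+1}) we obtain:

  H_0: rank C_0 − rank ∂_1 = 9 − 8 = 1, and the invariant factors of ∂_1 are all 1, so H_0 = Z.

(K is a triangulation of the Klein bottle.)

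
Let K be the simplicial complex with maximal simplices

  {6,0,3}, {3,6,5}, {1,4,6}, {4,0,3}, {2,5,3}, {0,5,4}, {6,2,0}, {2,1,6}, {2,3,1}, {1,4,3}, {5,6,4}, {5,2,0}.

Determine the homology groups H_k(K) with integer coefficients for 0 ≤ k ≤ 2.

Take the total order 0 < 1 < 2 < 3 < 4 < 5 < 6 on the vertex set. Then K (dimension 2) consists of the simplices:

  0-simplices (7): [0], [1], [2], [3], [4], [5], [6]
  1-simplices (18): [0,2], [0,3], [0,4], [0,5], [0,6], [1,2], [1,3], [1,4], [1,6], [2,3], [2,5], [2,6], [3,4], [3,5], [3,6], [4,5], [4,6], [5,6]
  2-simplices (12): [0,2,5], [0,2,6], [0,3,4], [0,3,6], [0,4,5], [1,2,3], [1,2,6], [1,3,4], [1,4,6], [2,3,5], [3,5,6], [4,5,6]

so the chain groups are C_0 ≅ Z^7, C_1 ≅ Z^18, C_2 ≅ Z^12.

The boundary map ∂_1: C_1 → C_0 maps an edge to its endpoints' difference, ∂[p,q] = q − p. For instance
  ∂[4,6] = [6] − [4].
As a 7×18 matrix over Z this has rank 6, with invariant factors (1,1,1,1,1,1).

The boundary map ∂_2: C_2 → C_1 maps a triangle to the signed sum of its edges. For instance
  ∂[1,2,6] = [2,6] − [1,6] + [1,2],
  ∂[3,5,6] = [5,6] − [3,6] + [3,5].
This gives a 18×12 integer matrix of rank 12; reducing to Smith normal form yields diagonal entries (1,1,1,1,1,1,1,1,1,1,1,2).

Computing H_k = (kernel of ∂_k) / (image of ∂_{k+1}):

  H_0: rank C_0 − rank ∂_1 = 7 − 6 = 1, and the invariant factors of ∂_1 are all 1, so H_0 ≅ Z.
  H_1: rank ker ∂_1 − rank ∂_2 = (18 − 6) − 12 = 0, and ∂_2 has invariant factor 2 > 1, so H_1 ≅ Z/2.
  H_2: rank ker ∂_2 − rank ∂_3 = (12 − 12) − 0 = 0, and there is no ∂_3, so H_2 ≅ 0.

H_0 ≅ Z,  H_1 ≅ Z/2,  H_2 = 0.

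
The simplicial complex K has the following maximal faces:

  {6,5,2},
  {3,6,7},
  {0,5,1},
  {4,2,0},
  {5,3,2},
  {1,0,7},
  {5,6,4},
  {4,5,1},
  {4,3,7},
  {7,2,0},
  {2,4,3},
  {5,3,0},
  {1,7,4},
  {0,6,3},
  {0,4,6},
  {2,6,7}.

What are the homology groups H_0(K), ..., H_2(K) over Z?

Order the vertices as 0 < 1 < 2 < 3 < 4 < 5 < 6 < 7. Listing each simplex with vertices in this order, K has dimension 2 with simplices:

  0-simplices (8): [0], [1], [2], [3], [4], [5], [6], [7]
  1-simplices (24): (24 of them)
  2-simplices (16): [0,1,5], [0,1,7], [0,2,4], [0,2,7], [0,3,5], [0,3,6], [0,4,6], [1,4,5], [1,4,7], [2,3,4], [2,3,5], [2,5,6], [2,6,7], [3,4,7], [3,6,7], [4,5,6]

Hence C_0 ≅ Z^8, C_1 ≅ Z^24, C_2 ≅ Z^16.

∂_1: C_1 → C_0 maps an edge to its endpoints' difference, ∂[p,q] = q − p. For instance
  ∂[3,4] = [4] − [3].
As a 8×24 matrix over Z this has rank 7, with invariant factors (1,1,1,1,1,1,1).

Boundary ∂_2: C_2 → C_1 acts by ∂[p,q,r] = [q,r] − [p,r] + [p,q]. For instance
  ∂[0,3,5] = [3,5] − [0,5] + [0,3],
  ∂[3,6,7] = [6,7] − [3,7] + [3,6].
This gives a 24×16 integer matrix of rank 15; reducing to Smith normal form yields diagonal entries (1,1,1,1,1,1,1,1,1,1,1,1,1,1,1).

Computing H_k = (kernel of ∂_k) / (image of ∂_{k+1}):

  H_0: rank C_0 − rank ∂_1 = 8 − 7 = 1, and the invariant factors of ∂_1 are all 1, so H_0 ≅ Z.
  H_1: rank ker ∂_1 − rank ∂_2 = (24 − 7) − 15 = 2, and the invariant factors of ∂_2 are all 1, so H_1 ≅ Z^2.
  H_2: rank ker ∂_2 − rank ∂_3 = (16 − 15) − 0 = 1, and there is no ∂_3, so H_2 ≅ Z.

As a check, the Euler characteristic is 8 − 24 + 16 = 0, which agrees with 1 − 2 + 1 = 0.

H_0 ≅ Z,  H_1 ≅ Z^2,  H_2 ≅ Z.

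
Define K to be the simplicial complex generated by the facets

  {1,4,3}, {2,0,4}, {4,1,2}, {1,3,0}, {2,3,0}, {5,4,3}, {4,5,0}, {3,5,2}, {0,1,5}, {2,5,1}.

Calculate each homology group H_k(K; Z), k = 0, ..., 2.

K has 6 vertices, 15 edges, 10 triangles.
rank ∂_0 = 0, rank ∂_1 = 5 ⇒ b_0 = 6 − 0 − 5 = 1; all invariant factors of ∂_1 are 1 so no torsion. So H_0 ≅ Z.
rank ∂_1 = 5, rank ∂_2 = 10 ⇒ b_1 = 15 − 5 − 10 = 0; ∂_2 has invariant factor(s) [2] giving torsion. So H_1 ≅ Z/2Z.
rank ∂_2 = 10, rank ∂_3 = 0 ⇒ b_2 = 10 − 10 − 0 = 0. So H_2 ≅ 0.

H_0 = Z,  H_1 = Z/2Z,  H_2 = 0.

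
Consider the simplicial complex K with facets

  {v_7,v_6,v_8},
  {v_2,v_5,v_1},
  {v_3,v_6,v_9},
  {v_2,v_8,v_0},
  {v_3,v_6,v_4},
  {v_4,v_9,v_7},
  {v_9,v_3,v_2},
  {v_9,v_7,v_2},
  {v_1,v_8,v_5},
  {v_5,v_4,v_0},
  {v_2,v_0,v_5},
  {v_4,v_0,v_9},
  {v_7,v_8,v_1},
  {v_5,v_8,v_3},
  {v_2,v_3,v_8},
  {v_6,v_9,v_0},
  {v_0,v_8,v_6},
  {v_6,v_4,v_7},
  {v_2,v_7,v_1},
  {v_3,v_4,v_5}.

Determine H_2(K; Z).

H_2 = 0.

Fix the vertex order v_0 < v_1 < v_2 < v_3 < v_4 < v_5 < v_6 < v_7 < v_8 < v_9 and write every simplex with vertices in increasing order. Then dim K = 2 and the simplices of K are:

  0-simplices (10): [v_0], [v_1], [v_2], [v_3], [v_4], [v_5], [v_6], [v_7], [v_8], [v_9]
  1-simplices (30): (30 of them)
  2-simplices (20): (20 of them)

Hence C_0 ≅ Z^10, C_1 ≅ Z^30, C_2 ≅ Z^20.

Boundary ∂_1: C_1 → C_0 sends each edge [p,q] (with p < q) to q − p. For instance
  ∂[v_1,v_8] = [v_8] − [v_1].
The resulting 10×30 matrix has rank 9, and its Smith normal form has invariant factors (1,1,1,1,1,1,1,1,1).

The boundary map ∂_2: C_2 → C_1 acts by ∂[p,q,r] = [q,r] − [p,r] + [p,q]. For instance
  ∂[v_3,v_4,v_5] = [v_4,v_5] − [v_3,v_5] + [v_3,v_4],
  ∂[v_2,v_7,v_9] = [v_7,v_9] − [v_2,v_9] + [v_2,v_7].
The 30×20 boundary matrix has rank 20 and Smith normal form diag(1,1,1,1,1,1,1,1,1,1,1,1,1,1,1,1,1,1,1,2).

Now H_k = ker ∂_k / im ∂_{k+1}, so:

  H_2: rank ker ∂_2 − rank ∂_3 = (20 − 20) − 0 = 0, and there is no ∂_3, so H_2 = 0.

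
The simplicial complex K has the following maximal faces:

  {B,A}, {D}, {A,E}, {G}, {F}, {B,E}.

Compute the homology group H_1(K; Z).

H_1 = Z.

We work with the vertex ordering A < B < D < E < F < G. The simplices of K, each written with vertices in increasing order, are:

  0-simplices (6): A, B, D, E, F, G
  1-simplices (3): AB, AE, BE

giving chain groups C_0 ≅ Z^6, C_1 ≅ Z^3.

Boundary ∂_1: C_1 → C_0 sends each edge [p,q] (with p < q) to q − p.
The 6×3 boundary matrix has rank 2 and Smith normal form diag(1,1).

From H_k ≅ ker(∂_k) / im(∂_{k+1}) we obtain:

  H_1: rank ker ∂_1 − rank ∂_2 = (3 − 2) − 0 = 1, and there is no ∂_2, so H_1 ≅ Z.

(K is a triangulation of the disjoint union of a set of 3 points and the circle S^1.)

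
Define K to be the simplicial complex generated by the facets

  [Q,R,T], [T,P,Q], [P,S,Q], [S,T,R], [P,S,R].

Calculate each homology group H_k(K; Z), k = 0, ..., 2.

We work with the vertex ordering P < Q < R < S < T. The simplices of K, each written with vertices in increasing order, are:

  0-simplices (5): P, Q, R, S, T
  1-simplices (10): PQ, PR, PS, PT, QR, QS, QT, RS, RT, ST
  2-simplices (5): PQS, PQT, PRS, QRT, RST

giving chain groups C_0 ≅ Z^5, C_1 ≅ Z^10, C_2 ≅ Z^5.

Boundary ∂_1: C_1 → C_0 is given by ∂[p,q] = [q] − [p].
The resulting 5×10 matrix has rank 4, and its Smith normal form has invariant factors (1,1,1,1).

∂_2: C_2 → C_1 acts by ∂[p,q,r] = [q,r] − [p,r] + [p,q]. For instance
  ∂RST = ST − RT + RS,
  ∂PQT = QT − PT + PQ.
This gives a 10×5 integer matrix of rank 5; reducing to Smith normal form yields diagonal entries (1,1,1,1,1).

Computing H_k = (kernel of ∂_k) / (image of ∂_{k+1}):

  H_0: rank C_0 − rank ∂_1 = 5 − 4 = 1, and the invariant factors of ∂_1 are all 1, so H_0 ≅ Z.
  H_1: rank ker ∂_1 − rank ∂_2 = (10 − 4) − 5 = 1, and the invariant factors of ∂_2 are all 1, so H_1 ≅ Z.
  H_2: rank ker ∂_2 − rank ∂_3 = (5 − 5) − 0 = 0, and there is no ∂_3, so H_2 ≅ 0.

H_0 ≅ Z,  H_1 ≅ Z,  H_2 = 0.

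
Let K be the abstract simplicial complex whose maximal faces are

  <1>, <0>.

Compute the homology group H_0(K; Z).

K has 2 vertices.
rank ∂_0 = 0, rank ∂_1 = 0 ⇒ b_0 = 2 − 0 − 0 = 2. So H_0 ≅ Z^2.

H_0 = Z^2.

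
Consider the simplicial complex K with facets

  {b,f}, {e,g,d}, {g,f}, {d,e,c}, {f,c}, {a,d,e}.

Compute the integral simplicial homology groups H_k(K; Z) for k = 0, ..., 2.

H_0 = Z,  H_1 = Z,  H_2 = 0.

Order the vertices as a < b < c < d < e < f < g. Listing each simplex with vertices in this order, K has dimension 2 with simplices:

  0-simplices (7): a, b, c, d, e, f, g
  1-simplices (10): ad, ae, bf, cd, ce, cf, de, dg, eg, fg
  2-simplices (3): ade, cde, deg

giving chain groups C_0 ≅ Z^7, C_1 ≅ Z^10, C_2 ≅ Z^3.

∂_1: C_1 → C_0 sends each edge [p,q] (with p < q) to q − p.
The resulting 7×10 matrix has rank 6, and its Smith normal form has invariant factors (1,1,1,1,1,1).

∂_2: C_2 → C_1 maps a triangle to the signed sum of its edges. For instance
  ∂ade = de − ae + ad,
  ∂cde = de − ce + cd.
As a 10×3 matrix over Z this has rank 3, with invariant factors (1,1,1).

Computing H_k = (kernel of ∂_k) / (image of ∂_{k+1}):

  H_0: rank C_0 − rank ∂_1 = 7 − 6 = 1, and the invariant factors of ∂_1 are all 1, so H_0 ≅ Z.
  H_1: rank ker ∂_1 − rank ∂_2 = (10 − 6) − 3 = 1, and the invariant factors of ∂_2 are all 1, so H_1 ≅ Z.
  H_2: rank ker ∂_2 − rank ∂_3 = (3 − 3) − 0 = 0, and there is no ∂_3, so H_2 ≅ 0.

As a check, the Euler characteristic is 7 − 10 + 3 = 0, which agrees with 1 − 1 + 0 = 0.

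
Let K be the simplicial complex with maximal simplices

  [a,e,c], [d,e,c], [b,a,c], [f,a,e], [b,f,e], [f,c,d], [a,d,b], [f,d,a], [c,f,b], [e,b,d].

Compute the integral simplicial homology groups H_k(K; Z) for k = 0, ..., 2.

We work with the vertex ordering a < b < c < d < e < f. The simplices of K, each written with vertices in increasing order, are:

  0-simplices (6): a, b, c, d, e, f
  1-simplices (15): ab, ac, ad, ae, af, bc, bd, be, bf, cd, ce, cf, de, df, ef
  2-simplices (10): abc, abd, ace, adf, aef, bcf, bde, bef, cde, cdf

Hence C_0 ≅ Z^6, C_1 ≅ Z^15, C_2 ≅ Z^10.

The boundary map ∂_1: C_1 → C_0 maps an edge to its endpoints' difference, ∂[p,q] = q − p. For instance
  ∂cd = d − c.
The resulting 6×15 matrix has rank 5, and its Smith normal form has invariant factors (1,1,1,1,1).

Boundary ∂_2: C_2 → C_1 acts by ∂[p,q,r] = [q,r] − [p,r] + [p,q]. For instance
  ∂ace = ce − ae + ac,
  ∂bcf = cf − bf + bc.
The 15×10 boundary matrix has rank 10 and Smith normal form diag(1,1,1,1,1,1,1,1,1,2).

Reading off H_k = ker ∂_k / im ∂_{k+1}:

  H_0: rank C_0 − rank ∂_1 = 6 − 5 = 1, and the invariant factors of ∂_1 are all 1, so H_0 = Z.
  H_1: rank ker ∂_1 − rank ∂_2 = (15 − 5) − 10 = 0, and ∂_2 has invariant factor 2 > 1, so H_1 = Z_2.
  H_2: rank ker ∂_2 − rank ∂_3 = (10 − 10) − 0 = 0, and there is no ∂_3, so H_2 = 0.

As a check, the Euler characteristic is 6 − 15 + 10 = 1, which agrees with 1 − 0 + 0 = 1.

H_0 ≅ Z,  H_1 ≅ Z_2,  H_2 = 0.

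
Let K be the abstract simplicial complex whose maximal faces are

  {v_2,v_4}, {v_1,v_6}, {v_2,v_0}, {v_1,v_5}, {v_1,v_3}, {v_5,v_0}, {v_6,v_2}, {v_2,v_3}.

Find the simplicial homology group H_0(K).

K has 7 vertices, 8 edges.
rank ∂_0 = 0, rank ∂_1 = 6 ⇒ b_0 = 7 − 0 − 6 = 1; all invariant factors of ∂_1 are 1 so no torsion. So H_0 ≅ Z.

H_0 = Z.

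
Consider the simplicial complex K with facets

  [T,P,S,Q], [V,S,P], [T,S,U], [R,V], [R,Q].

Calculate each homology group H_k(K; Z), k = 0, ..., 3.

H_0 = Z,  H_1 = Z,  H_2 = 0,  H_3 = 0.

Fix the vertex order P < Q < R < S < T < U < V and write every simplex with vertices in increasing order. Then dim K = 3 and the simplices of K are:

  0-simplices (7): P, Q, R, S, T, U, V
  1-simplices (12): PQ, PS, PT, PV, QR, QS, QT, RV, ST, SU, SV, TU
  2-simplices (6): PQS, PQT, PST, PSV, QST, STU
  3-simplices (1): PQST

Hence C_0 ≅ Z^7, C_1 ≅ Z^12, C_2 ≅ Z^6, C_3 ≅ Z^1.

∂_1: C_1 → C_0 maps an edge to its endpoints' difference, ∂[p,q] = q − p. For instance
  ∂PQ = Q − P.
The resulting 7×12 matrix has rank 6, and its Smith normal form has invariant factors (1,1,1,1,1,1).

∂_2: C_2 → C_1 sends each 2-simplex [p,q,r] to [q,r] − [p,r] + [p,q]. For instance
  ∂PQS = QS − PS + PQ,
  ∂PST = ST − PT + PS.
This gives a 12×6 integer matrix of rank 5; reducing to Smith normal form yields diagonal entries (1,1,1,1,1).

∂_3: C_3 → C_2 sends each 3-simplex σ to the alternating sum Σ_i (−1)^i (σ with its i-th vertex removed). For instance
  ∂PQST = QST − PST + PQT − PQS.
As a 6×1 matrix over Z this has rank 1, with invariant factors (1).

From H_k ≅ ker(∂_k) / im(∂_{k+1}) we obtain:

  H_0: rank C_0 − rank ∂_1 = 7 − 6 = 1, and the invariant factors of ∂_1 are all 1, so H_0 = Z.
  H_1: rank ker ∂_1 − rank ∂_2 = (12 − 6) − 5 = 1, and the invariant factors of ∂_2 are all 1, so H_1 = Z.
  H_2: rank ker ∂_2 − rank ∂_3 = (6 − 5) − 1 = 0, and the invariant factors of ∂_3 are all 1, so H_2 = 0.
  H_3: rank ker ∂_3 − rank ∂_4 = (1 − 1) − 0 = 0, and there is no ∂_4, so H_3 = 0.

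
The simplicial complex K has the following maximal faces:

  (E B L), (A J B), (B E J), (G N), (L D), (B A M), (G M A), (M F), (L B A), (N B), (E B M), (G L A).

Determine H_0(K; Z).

K has 10 vertices, 18 edges, 8 triangles.
rank ∂_0 = 0, rank ∂_1 = 9 ⇒ b_0 = 10 − 0 − 9 = 1; all invariant factors of ∂_1 are 1 so no torsion. So H_0 = Z.

H_0 ≅ Z.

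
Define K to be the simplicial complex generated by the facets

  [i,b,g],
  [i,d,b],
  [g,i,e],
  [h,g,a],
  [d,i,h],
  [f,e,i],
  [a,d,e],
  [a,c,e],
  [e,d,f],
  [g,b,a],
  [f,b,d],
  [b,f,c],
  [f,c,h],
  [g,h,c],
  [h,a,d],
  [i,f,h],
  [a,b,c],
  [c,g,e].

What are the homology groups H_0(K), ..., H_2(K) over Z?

H_0 ≅ Z,  H_1 ≅ Z ⊕ Z/2,  H_2 = 0.

Order the vertices as a < b < c < d < e < f < g < h < i. Listing each simplex with vertices in this order, K has dimension 2 with simplices:

  0-simplices (9): a, b, c, d, e, f, g, h, i
  1-simplices (27): ab, ac, ad, ae, ag, ah, bc, bd, bf, bg, bi, ce, cf, cg, ch, de, df, dh, di, ef, eg, ei, fh, fi, gh, gi, hi
  2-simplices (18): abc, abg, ace, ade, adh, agh, bcf, bdf, bdi, bgi, ceg, cfh, cgh, def, dhi, efi, egi, fhi

so the chain groups are C_0 ≅ Z^9, C_1 ≅ Z^27, C_2 ≅ Z^18.

Boundary ∂_1: C_1 → C_0 maps an edge to its endpoints' difference, ∂[p,q] = q − p.
The resulting 9×27 matrix has rank 8, and its Smith normal form has invariant factors (1,1,1,1,1,1,1,1).

Boundary ∂_2: C_2 → C_1 sends each 2-simplex [p,q,r] to [q,r] − [p,r] + [p,q]. For instance
  ∂bdf = df − bf + bd,
  ∂efi = fi − ei + ef.
The 27×18 boundary matrix has rank 18 and Smith normal form diag(1,1,1,1,1,1,1,1,1,1,1,1,1,1,1,1,1,2).

Now H_k = ker ∂_k / im ∂_{k+1}, so:

  H_0: rank C_0 − rank ∂_1 = 9 − 8 = 1, and the invariant factors of ∂_1 are all 1, so H_0 ≅ Z.
  H_1: rank ker ∂_1 − rank ∂_2 = (27 − 8) − 18 = 1, and ∂_2 has invariant factor 2 > 1, so H_1 ≅ Z ⊕ Z/2.
  H_2: rank ker ∂_2 − rank ∂_3 = (18 − 18) − 0 = 0, and there is no ∂_3, so H_2 ≅ 0.

As a check, the Euler characteristic is 9 − 27 + 18 = 0, which agrees with 1 − 1 + 0 = 0.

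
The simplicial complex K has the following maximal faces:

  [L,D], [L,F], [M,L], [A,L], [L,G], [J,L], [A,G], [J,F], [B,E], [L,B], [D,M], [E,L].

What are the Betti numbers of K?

b_0 = 1, b_1 = 4.

K has 9 vertices, 12 edges.
rank ∂_0 = 0, rank ∂_1 = 8 ⇒ b_0 = 9 − 0 − 8 = 1; all invariant factors of ∂_1 are 1 so no torsion. So H_0 = Z.
rank ∂_1 = 8, rank ∂_2 = 0 ⇒ b_1 = 12 − 8 − 0 = 4. So H_1 = Z^4.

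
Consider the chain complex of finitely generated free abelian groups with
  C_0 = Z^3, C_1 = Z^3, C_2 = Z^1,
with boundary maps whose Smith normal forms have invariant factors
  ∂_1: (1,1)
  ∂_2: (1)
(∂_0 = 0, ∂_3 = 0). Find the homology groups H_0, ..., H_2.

H_0: b_0 = 3 − 0 − 2 = 1; torsion from ∂_1 factors > 1: none. So H_0 = Z.
H_1: b_1 = 3 − 2 − 1 = 0; torsion from ∂_2 factors > 1: none. So H_1 = 0.
H_2: b_2 = 1 − 1 − 0 = 0; torsion from ∂_3 factors > 1: none. So H_2 = 0.

H_0 = Z,  H_1 = 0,  H_2 = 0.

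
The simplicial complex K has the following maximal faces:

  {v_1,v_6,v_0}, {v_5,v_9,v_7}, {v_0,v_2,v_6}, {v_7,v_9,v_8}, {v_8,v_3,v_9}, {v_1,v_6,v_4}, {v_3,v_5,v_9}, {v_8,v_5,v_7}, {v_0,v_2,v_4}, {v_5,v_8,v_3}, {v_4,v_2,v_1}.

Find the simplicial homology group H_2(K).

H_2 = Z.

Order the vertices as v_0 < v_1 < v_2 < v_3 < v_4 < v_5 < v_6 < v_7 < v_8 < v_9. Listing each simplex with vertices in this order, K has dimension 2 with simplices:

  0-simplices (10): [v_0], [v_1], [v_2], [v_3], [v_4], [v_5], [v_6], [v_7], [v_8], [v_9]
  1-simplices (19): (19 of them)
  2-simplices (11): (11 of them)

so the chain groups are C_0 ≅ Z^10, C_1 ≅ Z^19, C_2 ≅ Z^11.

Boundary ∂_1: C_1 → C_0 is given by ∂[p,q] = [q] − [p]. For instance
  ∂[v_2,v_6] = [v_6] − [v_2].
The 10×19 boundary matrix has rank 8 and Smith normal form diag(1,1,1,1,1,1,1,1).

∂_2: C_2 → C_1 acts by ∂[p,q,r] = [q,r] − [p,r] + [p,q]. For instance
  ∂[v_5,v_7,v_9] = [v_7,v_9] − [v_5,v_9] + [v_5,v_7],
  ∂[v_3,v_8,v_9] = [v_8,v_9] − [v_3,v_9] + [v_3,v_8].
As a 19×11 matrix over Z this has rank 10, with invariant factors (1,1,1,1,1,1,1,1,1,1).

Now H_k = ker ∂_k / im ∂_{k+1}, so:

  H_2: rank ker ∂_2 − rank ∂_3 = (11 − 10) − 0 = 1, and there is no ∂_3, so H_2 ≅ Z.

(K is a triangulation of the disjoint union of the 2-sphere S^2 and the Möbius band.)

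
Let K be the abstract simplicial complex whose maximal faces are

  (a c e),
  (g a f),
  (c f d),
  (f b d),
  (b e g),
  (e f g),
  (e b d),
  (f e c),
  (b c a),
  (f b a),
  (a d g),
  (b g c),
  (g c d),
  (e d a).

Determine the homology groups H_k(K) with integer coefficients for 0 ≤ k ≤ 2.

Take the total order a < b < c < d < e < f < g on the vertex set. Then K (dimension 2) consists of the simplices:

  0-simplices (7): a, b, c, d, e, f, g
  1-simplices (21): ab, ac, ad, ae, af, ag, bc, bd, be, bf, bg, cd, ce, cf, cg, de, df, dg, ef, eg, fg
  2-simplices (14): abc, abf, ace, ade, adg, afg, bcg, bde, bdf, beg, cdf, cdg, cef, efg

giving chain groups C_0 ≅ Z^7, C_1 ≅ Z^21, C_2 ≅ Z^14.

∂_1: C_1 → C_0 is given by ∂[p,q] = [q] − [p]. For instance
  ∂bf = f − b.
The resulting 7×21 matrix has rank 6, and its Smith normal form has invariant factors (1,1,1,1,1,1).

The boundary map ∂_2: C_2 → C_1 acts by ∂[p,q,r] = [q,r] − [p,r] + [p,q]. For instance
  ∂afg = fg − ag + af,
  ∂bcg = cg − bg + bc.
This gives a 21×14 integer matrix of rank 13; reducing to Smith normal form yields diagonal entries (1,1,1,1,1,1,1,1,1,1,1,1,1).

Now H_k = ker ∂_k / im ∂_{k+1}, so:

  H_0: rank C_0 − rank ∂_1 = 7 − 6 = 1, and the invariant factors of ∂_1 are all 1, so H_0 = Z.
  H_1: rank ker ∂_1 − rank ∂_2 = (21 − 6) − 13 = 2, and the invariant factors of ∂_2 are all 1, so H_1 = Z^2.
  H_2: rank ker ∂_2 − rank ∂_3 = (14 − 13) − 0 = 1, and there is no ∂_3, so H_2 = Z.

H_0 = Z,  H_1 = Z^2,  H_2 = Z.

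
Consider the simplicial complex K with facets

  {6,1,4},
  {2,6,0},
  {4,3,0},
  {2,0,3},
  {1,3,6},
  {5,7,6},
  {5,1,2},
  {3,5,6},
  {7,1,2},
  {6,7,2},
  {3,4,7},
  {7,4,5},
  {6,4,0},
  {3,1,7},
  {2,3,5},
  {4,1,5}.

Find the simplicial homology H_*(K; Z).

Fix the vertex order 0 < 1 < 2 < 3 < 4 < 5 < 6 < 7 and write every simplex with vertices in increasing order. Then dim K = 2 and the simplices of K are:

  0-simplices (8): [0], [1], [2], [3], [4], [5], [6], [7]
  1-simplices (24): (24 of them)
  2-simplices (16): [0,2,3], [0,2,6], [0,3,4], [0,4,6], [1,2,5], [1,2,7], [1,3,6], [1,3,7], [1,4,5], [1,4,6], [2,3,5], [2,6,7], [3,4,7], [3,5,6], [4,5,7], [5,6,7]

giving chain groups C_0 ≅ Z^8, C_1 ≅ Z^24, C_2 ≅ Z^16.

The boundary map ∂_1: C_1 → C_0 is given by ∂[p,q] = [q] − [p].
As a 8×24 matrix over Z this has rank 7, with invariant factors (1,1,1,1,1,1,1).

∂_2: C_2 → C_1 acts by ∂[p,q,r] = [q,r] − [p,r] + [p,q]. For instance
  ∂[0,2,3] = [2,3] − [0,3] + [0,2],
  ∂[2,6,7] = [6,7] − [2,7] + [2,6].
This gives a 24×16 integer matrix of rank 15; reducing to Smith normal form yields diagonal entries (1,1,1,1,1,1,1,1,1,1,1,1,1,1,1).

Computing H_k = (kernel of ∂_k) / (image of ∂_{k+1}):

  H_0: rank C_0 − rank ∂_1 = 8 − 7 = 1, and the invariant factors of ∂_1 are all 1, so H_0 = Z.
  H_1: rank ker ∂_1 − rank ∂_2 = (24 − 7) − 15 = 2, and the invariant factors of ∂_2 are all 1, so H_1 = Z^2.
  H_2: rank ker ∂_2 − rank ∂_3 = (16 − 15) − 0 = 1, and there is no ∂_3, so H_2 = Z.

As a check, the Euler characteristic is 8 − 24 + 16 = 0, which agrees with 1 − 2 + 1 = 0.
(K is a triangulation of the torus T^2.)

H_0 = Z,  H_1 = Z^2,  H_2 = Z.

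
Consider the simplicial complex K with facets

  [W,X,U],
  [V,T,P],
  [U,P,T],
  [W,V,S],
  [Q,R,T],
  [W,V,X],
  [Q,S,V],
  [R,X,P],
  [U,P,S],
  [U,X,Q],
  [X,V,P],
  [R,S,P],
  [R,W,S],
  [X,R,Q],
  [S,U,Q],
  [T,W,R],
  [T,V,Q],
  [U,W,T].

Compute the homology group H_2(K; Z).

H_2 = Z.

Take the total order P < Q < R < S < T < U < V < W < X on the vertex set. Then K (dimension 2) consists of the simplices:

  0-simplices (9): P, Q, R, S, T, U, V, W, X
  1-simplices (27): PR, PS, PT, PU, PV, PX, QR, QS, QT, QU, QV, QX, RS, RT, RW, RX, SU, SV, SW, TU, TV, TW, UW, UX, VW, VX, WX
  2-simplices (18): PRS, PRX, PSU, PTU, PTV, PVX, QRT, QRX, QSU, QSV, QTV, QUX, RSW, RTW, SVW, TUW, UWX, VWX

giving chain groups C_0 ≅ Z^9, C_1 ≅ Z^27, C_2 ≅ Z^18.

The boundary map ∂_1: C_1 → C_0 is given by ∂[p,q] = [q] − [p].
As a 9×27 matrix over Z this has rank 8, with invariant factors (1,1,1,1,1,1,1,1).

The boundary map ∂_2: C_2 → C_1 acts by ∂[p,q,r] = [q,r] − [p,r] + [p,q]. For instance
  ∂UWX = WX − UX + UW,
  ∂PTV = TV − PV + PT.
The 27×18 boundary matrix has rank 17 and Smith normal form diag(1,1,1,1,1,1,1,1,1,1,1,1,1,1,1,1,1).

Now H_k = ker ∂_k / im ∂_{k+1}, so:

  H_2: rank ker ∂_2 − rank ∂_3 = (18 − 17) − 0 = 1, and there is no ∂_3, so H_2 = Z.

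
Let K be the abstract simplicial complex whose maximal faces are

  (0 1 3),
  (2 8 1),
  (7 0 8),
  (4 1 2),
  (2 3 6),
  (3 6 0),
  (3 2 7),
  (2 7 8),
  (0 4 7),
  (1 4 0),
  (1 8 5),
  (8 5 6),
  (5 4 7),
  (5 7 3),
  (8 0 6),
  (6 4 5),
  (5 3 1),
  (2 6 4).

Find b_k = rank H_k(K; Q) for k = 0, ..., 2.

Take the total order 0 < 1 < 2 < 3 < 4 < 5 < 6 < 7 < 8 on the vertex set. Then K (dimension 2) consists of the simplices:

  0-simplices (9): [0], [1], [2], [3], [4], [5], [6], [7], [8]
  1-simplices (27): (27 of them)
  2-simplices (18): [0,1,3], [0,1,4], [0,3,6], [0,4,7], [0,6,8], [0,7,8], [1,2,4], [1,2,8], [1,3,5], [1,5,8], [2,3,6], [2,3,7], [2,4,6], [2,7,8], [3,5,7], [4,5,6], [4,5,7], [5,6,8]

Hence C_0 ≅ Z^9, C_1 ≅ Z^27, C_2 ≅ Z^18.

The boundary map ∂_1: C_1 → C_0 maps an edge to its endpoints' difference, ∂[p,q] = q − p. For instance
  ∂[0,3] = [3] − [0].
The resulting 9×27 matrix has rank 8, and its Smith normal form has invariant factors (1,1,1,1,1,1,1,1).

The boundary map ∂_2: C_2 → C_1 acts by ∂[p,q,r] = [q,r] − [p,r] + [p,q]. For instance
  ∂[1,2,8] = [2,8] − [1,8] + [1,2],
  ∂[1,3,5] = [3,5] − [1,5] + [1,3].
This gives a 27×18 integer matrix of rank 17; reducing to Smith normal form yields diagonal entries (1,1,1,1,1,1,1,1,1,1,1,1,1,1,1,1,1).

Now H_k = ker ∂_k / im ∂_{k+1}, so:

  H_0: rank C_0 − rank ∂_1 = 9 − 8 = 1, and the invariant factors of ∂_1 are all 1, so H_0 = Z.
  H_1: rank ker ∂_1 − rank ∂_2 = (27 − 8) − 17 = 2, and the invariant factors of ∂_2 are all 1, so H_1 = Z^2.
  H_2: rank ker ∂_2 − rank ∂_3 = (18 − 17) − 0 = 1, and there is no ∂_3, so H_2 = Z.

(K is a triangulation of the torus T^2.)

Hence the Betti numbers are b_0 = 1, b_1 = 2, b_2 = 1.

b_0 = 1, b_1 = 2, b_2 = 1.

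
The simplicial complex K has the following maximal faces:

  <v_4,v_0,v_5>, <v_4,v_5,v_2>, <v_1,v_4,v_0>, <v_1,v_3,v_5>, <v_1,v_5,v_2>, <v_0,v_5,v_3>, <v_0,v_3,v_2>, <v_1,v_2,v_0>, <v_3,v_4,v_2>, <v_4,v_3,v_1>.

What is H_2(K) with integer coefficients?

Order the vertices as v_0 < v_1 < v_2 < v_3 < v_4 < v_5. Listing each simplex with vertices in this order, K has dimension 2 with simplices:

  0-simplices (6): [v_0], [v_1], [v_2], [v_3], [v_4], [v_5]
  1-simplices (15): (15 of them)
  2-simplices (10): [v_0,v_1,v_2], [v_0,v_1,v_4], [v_0,v_2,v_3], [v_0,v_3,v_5], [v_0,v_4,v_5], [v_1,v_2,v_5], [v_1,v_3,v_4], [v_1,v_3,v_5], [v_2,v_3,v_4], [v_2,v_4,v_5]

giving chain groups C_0 ≅ Z^6, C_1 ≅ Z^15, C_2 ≅ Z^10.

∂_1: C_1 → C_0 is given by ∂[p,q] = [q] − [p]. For instance
  ∂[v_2,v_4] = [v_4] − [v_2].
As a 6×15 matrix over Z this has rank 5, with invariant factors (1,1,1,1,1).

The boundary map ∂_2: C_2 → C_1 sends each 2-simplex [p,q,r] to [q,r] − [p,r] + [p,q]. For instance
  ∂[v_0,v_1,v_2] = [v_1,v_2] − [v_0,v_2] + [v_0,v_1],
  ∂[v_0,v_3,v_5] = [v_3,v_5] − [v_0,v_5] + [v_0,v_3].
The resulting 15×10 matrix has rank 10, and its Smith normal form has invariant factors (1,1,1,1,1,1,1,1,1,2).

Computing H_k = (kernel of ∂_k) / (image of ∂_{k+1}):

  H_2: rank ker ∂_2 − rank ∂_3 = (10 − 10) − 0 = 0, and there is no ∂_3, so H_2 ≅ 0.

(K is a triangulation of the real projective plane RP^2.)

H_2 = 0.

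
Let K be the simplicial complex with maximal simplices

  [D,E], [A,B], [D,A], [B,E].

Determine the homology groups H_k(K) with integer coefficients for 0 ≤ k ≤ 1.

Fix the vertex order A < B < D < E and write every simplex with vertices in increasing order. Then dim K = 1 and the simplices of K are:

  0-simplices (4): A, B, D, E
  1-simplices (4): AB, AD, BE, DE

Hence C_0 ≅ Z^4, C_1 ≅ Z^4.

The boundary map ∂_1: C_1 → C_0 maps an edge to its endpoints' difference, ∂[p,q] = q − p.
The resulting 4×4 matrix has rank 3, and its Smith normal form has invariant factors (1,1,1).

Reading off H_k = ker ∂_k / im ∂_{k+1}:

  H_0: rank C_0 − rank ∂_1 = 4 − 3 = 1, and the invariant factors of ∂_1 are all 1, so H_0 = Z.
  H_1: rank ker ∂_1 − rank ∂_2 = (4 − 3) − 0 = 1, and there is no ∂_2, so H_1 = Z.

As a check, the Euler characteristic is 4 − 4 = 0, which agrees with 1 − 1 = 0.

H_0 ≅ Z,  H_1 ≅ Z.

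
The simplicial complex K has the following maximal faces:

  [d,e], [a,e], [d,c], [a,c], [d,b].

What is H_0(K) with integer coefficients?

Fix the vertex order a < b < c < d < e and write every simplex with vertices in increasing order. Then dim K = 1 and the simplices of K are:

  0-simplices (5): a, b, c, d, e
  1-simplices (5): ac, ae, bd, cd, de

so the chain groups are C_0 ≅ Z^5, C_1 ≅ Z^5.

The boundary map ∂_1: C_1 → C_0 sends each edge [p,q] (with p < q) to q − p. For instance
  ∂bd = d − b.
The resulting 5×5 matrix has rank 4, and its Smith normal form has invariant factors (1,1,1,1).

Computing H_k = (kernel of ∂_k) / (image of ∂_{k+1}):

  H_0: rank C_0 − rank ∂_1 = 5 − 4 = 1, and the invariant factors of ∂_1 are all 1, so H_0 = Z.

H_0 ≅ Z.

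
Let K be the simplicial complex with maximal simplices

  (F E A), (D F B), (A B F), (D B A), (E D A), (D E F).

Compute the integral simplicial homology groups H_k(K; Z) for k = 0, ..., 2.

H_0 = Z,  H_1 = 0,  H_2 = Z.

We work with the vertex ordering A < B < D < E < F. The simplices of K, each written with vertices in increasing order, are:

  0-simplices (5): A, B, D, E, F
  1-simplices (9): AB, AD, AE, AF, BD, BF, DE, DF, EF
  2-simplices (6): ABD, ABF, ADE, AEF, BDF, DEF

Hence C_0 ≅ Z^5, C_1 ≅ Z^9, C_2 ≅ Z^6.

∂_1: C_1 → C_0 sends each edge [p,q] (with p < q) to q − p.
This gives a 5×9 integer matrix of rank 4; reducing to Smith normal form yields diagonal entries (1,1,1,1).

∂_2: C_2 → C_1 maps a triangle to the signed sum of its edges. For instance
  ∂DEF = EF − DF + DE,
  ∂BDF = DF − BF + BD.
The resulting 9×6 matrix has rank 5, and its Smith normal form has invariant factors (1,1,1,1,1).

Reading off H_k = ker ∂_k / im ∂_{k+1}:

  H_0: rank C_0 − rank ∂_1 = 5 − 4 = 1, and the invariant factors of ∂_1 are all 1, so H_0 = Z.
  H_1: rank ker ∂_1 − rank ∂_2 = (9 − 4) − 5 = 0, and the invariant factors of ∂_2 are all 1, so H_1 = 0.
  H_2: rank ker ∂_2 − rank ∂_3 = (6 − 5) − 0 = 1, and there is no ∂_3, so H_2 = Z.

As a check, the Euler characteristic is 5 − 9 + 6 = 2, which agrees with 1 − 0 + 1 = 2.
(K is a triangulation of the 2-sphere S^2.)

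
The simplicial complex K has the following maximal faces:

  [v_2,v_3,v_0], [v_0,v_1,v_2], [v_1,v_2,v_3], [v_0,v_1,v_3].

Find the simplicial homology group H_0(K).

K has 4 vertices, 6 edges, 4 triangles.
rank ∂_0 = 0, rank ∂_1 = 3 ⇒ b_0 = 4 − 0 − 3 = 1; all invariant factors of ∂_1 are 1 so no torsion. So H_0 = Z.

H_0 ≅ Z.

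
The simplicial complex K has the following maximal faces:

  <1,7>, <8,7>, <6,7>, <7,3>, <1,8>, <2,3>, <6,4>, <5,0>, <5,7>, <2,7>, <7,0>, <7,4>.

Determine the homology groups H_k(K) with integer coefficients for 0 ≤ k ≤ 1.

We work with the vertex ordering 0 < 1 < 2 < 3 < 4 < 5 < 6 < 7 < 8. The simplices of K, each written with vertices in increasing order, are:

  0-simplices (9): [0], [1], [2], [3], [4], [5], [6], [7], [8]
  1-simplices (12): [0,5], [0,7], [1,7], [1,8], [2,3], [2,7], [3,7], [4,6], [4,7], [5,7], [6,7], [7,8]

Hence C_0 ≅ Z^9, C_1 ≅ Z^12.

Boundary ∂_1: C_1 → C_0 sends each edge [p,q] (with p < q) to q − p. For instance
  ∂[3,7] = [7] − [3].
The resulting 9×12 matrix has rank 8, and its Smith normal form has invariant factors (1,1,1,1,1,1,1,1).

Computing H_k = (kernel of ∂_k) / (image of ∂_{k+1}):

  H_0: rank C_0 − rank ∂_1 = 9 − 8 = 1, and the invariant factors of ∂_1 are all 1, so H_0 = Z.
  H_1: rank ker ∂_1 − rank ∂_2 = (12 − 8) − 0 = 4, and there is no ∂_2, so H_1 = Z^4.

(K is a triangulation of a wedge of 4 circles.)

H_0 = Z,  H_1 = Z^4.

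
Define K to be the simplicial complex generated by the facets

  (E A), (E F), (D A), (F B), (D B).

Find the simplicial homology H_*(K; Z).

We work with the vertex ordering A < B < D < E < F. The simplices of K, each written with vertices in increasing order, are:

  0-simplices (5): A, B, D, E, F
  1-simplices (5): AD, AE, BD, BF, EF

so the chain groups are C_0 ≅ Z^5, C_1 ≅ Z^5.

∂_1: C_1 → C_0 sends each edge [p,q] (with p < q) to q − p. For instance
  ∂AE = E − A.
As a 5×5 matrix over Z this has rank 4, with invariant factors (1,1,1,1).

From H_k ≅ ker(∂_k) / im(∂_{k+1}) we obtain:

  H_0: rank C_0 − rank ∂_1 = 5 − 4 = 1, and the invariant factors of ∂_1 are all 1, so H_0 = Z.
  H_1: rank ker ∂_1 − rank ∂_2 = (5 − 4) − 0 = 1, and there is no ∂_2, so H_1 = Z.

As a check, the Euler characteristic is 5 − 5 = 0, which agrees with 1 − 1 = 0.

H_0 ≅ Z,  H_1 ≅ Z.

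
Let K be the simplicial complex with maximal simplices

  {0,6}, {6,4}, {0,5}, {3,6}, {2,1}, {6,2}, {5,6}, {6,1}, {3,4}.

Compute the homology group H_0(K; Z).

H_0 ≅ Z.

Take the total order 0 < 1 < 2 < 3 < 4 < 5 < 6 on the vertex set. Then K (dimension 1) consists of the simplices:

  0-simplices (7): [0], [1], [2], [3], [4], [5], [6]
  1-simplices (9): [0,5], [0,6], [1,2], [1,6], [2,6], [3,4], [3,6], [4,6], [5,6]

giving chain groups C_0 ≅ Z^7, C_1 ≅ Z^9.

The boundary map ∂_1: C_1 → C_0 maps an edge to its endpoints' difference, ∂[p,q] = q − p. For instance
  ∂[3,4] = [4] − [3].
As a 7×9 matrix over Z this has rank 6, with invariant factors (1,1,1,1,1,1).

Computing H_k = (kernel of ∂_k) / (image of ∂_{k+1}):

  H_0: rank C_0 − rank ∂_1 = 7 − 6 = 1, and the invariant factors of ∂_1 are all 1, so H_0 = Z.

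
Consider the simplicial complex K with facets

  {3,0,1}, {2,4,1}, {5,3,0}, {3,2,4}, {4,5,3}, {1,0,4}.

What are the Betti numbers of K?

b_0 = 1, b_1 = 1, b_2 = 0.

Take the total order 0 < 1 < 2 < 3 < 4 < 5 on the vertex set. Then K (dimension 2) consists of the simplices:

  0-simplices (6): [0], [1], [2], [3], [4], [5]
  1-simplices (12): [0,1], [0,3], [0,4], [0,5], [1,2], [1,3], [1,4], [2,3], [2,4], [3,4], [3,5], [4,5]
  2-simplices (6): [0,1,3], [0,1,4], [0,3,5], [1,2,4], [2,3,4], [3,4,5]

giving chain groups C_0 ≅ Z^6, C_1 ≅ Z^12, C_2 ≅ Z^6.

∂_1: C_1 → C_0 is given by ∂[p,q] = [q] − [p]. For instance
  ∂[0,4] = [4] − [0].
This gives a 6×12 integer matrix of rank 5; reducing to Smith normal form yields diagonal entries (1,1,1,1,1).

The boundary map ∂_2: C_2 → C_1 maps a triangle to the signed sum of its edges. For instance
  ∂[2,3,4] = [3,4] − [2,4] + [2,3],
  ∂[0,1,4] = [1,4] − [0,4] + [0,1].
This gives a 12×6 integer matrix of rank 6; reducing to Smith normal form yields diagonal entries (1,1,1,1,1,1).

Now H_k = ker ∂_k / im ∂_{k+1}, so:

  H_0: rank C_0 − rank ∂_1 = 6 − 5 = 1, and the invariant factors of ∂_1 are all 1, so H_0 = Z.
  H_1: rank ker ∂_1 − rank ∂_2 = (12 − 5) − 6 = 1, and the invariant factors of ∂_2 are all 1, so H_1 = Z.
  H_2: rank ker ∂_2 − rank ∂_3 = (6 − 6) − 0 = 0, and there is no ∂_3, so H_2 = 0.

As a check, the Euler characteristic is 6 − 12 + 6 = 0, which agrees with 1 − 1 + 0 = 0.

Hence the Betti numbers are b_0 = 1, b_1 = 1, b_2 = 0.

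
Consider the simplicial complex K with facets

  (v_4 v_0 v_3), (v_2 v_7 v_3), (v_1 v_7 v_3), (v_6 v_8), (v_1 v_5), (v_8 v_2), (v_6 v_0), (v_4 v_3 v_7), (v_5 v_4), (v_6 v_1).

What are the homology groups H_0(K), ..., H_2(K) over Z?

We work with the vertex ordering v_0 < v_1 < v_2 < v_3 < v_4 < v_5 < v_6 < v_7 < v_8. The simplices of K, each written with vertices in increasing order, are:

  0-simplices (9): [v_0], [v_1], [v_2], [v_3], [v_4], [v_5], [v_6], [v_7], [v_8]
  1-simplices (15): (15 of them)
  2-simplices (4): [v_0,v_3,v_4], [v_1,v_3,v_7], [v_2,v_3,v_7], [v_3,v_4,v_7]

so the chain groups are C_0 ≅ Z^9, C_1 ≅ Z^15, C_2 ≅ Z^4.

Boundary ∂_1: C_1 → C_0 sends each edge [p,q] (with p < q) to q − p.
The resulting 9×15 matrix has rank 8, and its Smith normal form has invariant factors (1,1,1,1,1,1,1,1).

The boundary map ∂_2: C_2 → C_1 acts by ∂[p,q,r] = [q,r] − [p,r] + [p,q]. For instance
  ∂[v_0,v_3,v_4] = [v_3,v_4] − [v_0,v_4] + [v_0,v_3],
  ∂[v_1,v_3,v_7] = [v_3,v_7] − [v_1,v_7] + [v_1,v_3].
The 15×4 boundary matrix has rank 4 and Smith normal form diag(1,1,1,1).

From H_k ≅ ker(∂_k) / im(∂_{k+1}) we obtain:

  H_0: rank C_0 − rank ∂_1 = 9 − 8 = 1, and the invariant factors of ∂_1 are all 1, so H_0 ≅ Z.
  H_1: rank ker ∂_1 − rank ∂_2 = (15 − 8) − 4 = 3, and the invariant factors of ∂_2 are all 1, so H_1 ≅ Z^3.
  H_2: rank ker ∂_2 − rank ∂_3 = (4 − 4) − 0 = 0, and there is no ∂_3, so H_2 ≅ 0.

As a check, the Euler characteristic is 9 − 15 + 4 = -2, which agrees with 1 − 3 + 0 = -2.

H_0 = Z,  H_1 = Z^3,  H_2 = 0.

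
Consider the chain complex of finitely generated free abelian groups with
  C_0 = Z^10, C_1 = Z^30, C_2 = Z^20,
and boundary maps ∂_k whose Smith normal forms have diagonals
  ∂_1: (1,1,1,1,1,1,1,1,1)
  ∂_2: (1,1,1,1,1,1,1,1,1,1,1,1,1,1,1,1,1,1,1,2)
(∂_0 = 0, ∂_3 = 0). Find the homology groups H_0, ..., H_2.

H_0 ≅ Z,  H_1 ≅ Z ⊕ Z/2,  H_2 = 0.

H_0: b_0 = 10 − 0 − 9 = 1; torsion from ∂_1 factors > 1: none. So H_0 ≅ Z.
H_1: b_1 = 30 − 9 − 20 = 1; torsion from ∂_2 factors > 1: [2]. So H_1 ≅ Z ⊕ Z/2.
H_2: b_2 = 20 − 20 − 0 = 0; torsion from ∂_3 factors > 1: none. So H_2 ≅ 0.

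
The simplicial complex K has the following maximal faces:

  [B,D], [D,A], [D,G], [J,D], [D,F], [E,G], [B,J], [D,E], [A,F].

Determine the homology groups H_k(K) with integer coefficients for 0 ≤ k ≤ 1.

H_0 = Z,  H_1 = Z^3.

Take the total order A < B < D < E < F < G < J on the vertex set. Then K (dimension 1) consists of the simplices:

  0-simplices (7): A, B, D, E, F, G, J
  1-simplices (9): AD, AF, BD, BJ, DE, DF, DG, DJ, EG

Hence C_0 ≅ Z^7, C_1 ≅ Z^9.

Boundary ∂_1: C_1 → C_0 is given by ∂[p,q] = [q] − [p]. For instance
  ∂AF = F − A.
As a 7×9 matrix over Z this has rank 6, with invariant factors (1,1,1,1,1,1).

From H_k ≅ ker(∂_k) / im(∂_{k+1}) we obtain:

  H_0: rank C_0 − rank ∂_1 = 7 − 6 = 1, and the invariant factors of ∂_1 are all 1, so H_0 ≅ Z.
  H_1: rank ker ∂_1 − rank ∂_2 = (9 − 6) − 0 = 3, and there is no ∂_2, so H_1 ≅ Z^3.

As a check, the Euler characteristic is 7 − 9 = -2, which agrees with 1 − 3 = -2.
(K is a triangulation of a wedge of 3 circles.)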